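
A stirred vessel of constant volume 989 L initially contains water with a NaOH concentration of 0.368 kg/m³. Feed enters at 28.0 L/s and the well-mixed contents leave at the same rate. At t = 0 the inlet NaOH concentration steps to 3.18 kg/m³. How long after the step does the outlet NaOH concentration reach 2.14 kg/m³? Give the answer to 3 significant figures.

35.1 s

Unsteady species balance (constant V, well mixed): V dC/dt = Q(C_in − C), so τ = V/Q = 35.321 s.
C(t) = C_in + (C₀ − C_in) e^(−t/τ). Set C = 2.14 and solve for t:
e^(−t/τ) = (C − C_in)/(C₀ − C_in) = (2.14 − 3.18)/(0.368 − 3.18) = 0.36984
t = −τ ln(…) = 35.321 × 0.99468 = 35.133 s.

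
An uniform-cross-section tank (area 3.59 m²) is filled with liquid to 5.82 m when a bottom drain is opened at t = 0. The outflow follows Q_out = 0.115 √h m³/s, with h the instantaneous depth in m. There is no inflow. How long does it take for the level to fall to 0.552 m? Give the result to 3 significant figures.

With no inflow, A dh/dt = −0.115 √h.
This is separable: 2 d(√h)/dt = −0.115/A, so √h = √h₀ − (0.115/(2A)) t.
t = 2A(√h₀ − √h)/0.115 = 2·3.59·(√5.82 − √0.552)/0.115
  = 7.1800 × (2.4125 − 0.74297) / 0.115 = 104.23 s.

104 s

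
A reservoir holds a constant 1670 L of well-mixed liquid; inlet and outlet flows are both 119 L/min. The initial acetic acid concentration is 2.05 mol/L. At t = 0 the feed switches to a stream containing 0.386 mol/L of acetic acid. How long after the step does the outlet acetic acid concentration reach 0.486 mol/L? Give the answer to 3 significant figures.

39.5 min

Species balance: V dC/dt = Q(C_in − C) ⇒ τ = V/Q = 14.034 min.
C(t) = C_in + (C₀ − C_in) e^(−t/τ). Set C = 0.486 and solve for t:
e^(−t/τ) = (C − C_in)/(C₀ − C_in) = (0.486 − 0.386)/(2.05 − 0.386) = 0.060096
t = −τ ln(…) = 14.034 × 2.8118 = 39.460 min.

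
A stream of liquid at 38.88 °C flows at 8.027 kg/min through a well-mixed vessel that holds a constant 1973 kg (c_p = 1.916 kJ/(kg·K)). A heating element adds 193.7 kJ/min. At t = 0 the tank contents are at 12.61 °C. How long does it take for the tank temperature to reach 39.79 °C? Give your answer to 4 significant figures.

M c_p dT/dt = ṁ c_p (T_in − T) + Q̇.
τ = M/ṁ = 245.795 min; T_ss = T_in + Q̇/(ṁ c_p) = 51.4745 °C.
T(t) = T_ss + (T₀ − T_ss) e^(−t/τ). Set T = 39.79:
e^(−t/τ) = (39.79 − 51.4745)/(12.61 − 51.4745) = 0.300647
t = −245.795 · ln(0.300647) = 295.401 min.

295.4 min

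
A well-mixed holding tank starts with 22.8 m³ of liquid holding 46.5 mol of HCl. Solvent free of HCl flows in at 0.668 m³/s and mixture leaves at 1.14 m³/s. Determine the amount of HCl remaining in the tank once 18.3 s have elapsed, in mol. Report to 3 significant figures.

Let m(t) be the amount of HCl. Volume: V(t) = V₀ + (Q_in − Q_out) t = 22.8 − 0.47200 t; V(18.3) = 14.162 m³.
Solute balance: dm/dt = 0 − Q_out C = −Q_out m/V(t).
dm/m = −Q_out dt/(V₀ − 0.47200 t); integrating gives ln(m/m₀) = −(Q_out/(Q_in−Q_out)) ln(V/V₀).
m = m₀ (V₀/V)^(Q_out/(Q_in−Q_out)) = 46.5 × (22.8/14.162)^(-2.4153) = 14.723 mol.

14.7 mol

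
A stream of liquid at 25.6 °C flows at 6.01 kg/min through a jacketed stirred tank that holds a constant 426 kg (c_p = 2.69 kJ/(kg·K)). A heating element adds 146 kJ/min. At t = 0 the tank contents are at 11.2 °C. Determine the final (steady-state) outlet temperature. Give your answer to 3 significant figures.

34.6 °C

M c_p dT/dt = ṁ c_p (T_in − T) + Q̇.
At steady state dT/dt = 0 ⇒ T_ss = T_in + Q̇/(ṁ c_p) = 25.6 + 146/(6.01·2.69) = 34.631 °C.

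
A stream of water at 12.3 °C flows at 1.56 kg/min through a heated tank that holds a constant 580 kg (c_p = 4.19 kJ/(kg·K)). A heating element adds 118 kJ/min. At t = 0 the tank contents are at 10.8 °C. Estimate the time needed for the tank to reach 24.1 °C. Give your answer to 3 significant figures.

424 min

M c_p dT/dt = ṁ c_p (T_in − T) + Q̇.
τ = M/ṁ = 371.79 min; T_ss = T_in + Q̇/(ṁ c_p) = 30.353 °C.
T(t) = T_ss + (T₀ − T_ss) e^(−t/τ). Set T = 24.1:
e^(−t/τ) = (24.1 − 30.353)/(10.8 − 30.353) = 0.31979
t = −371.79 · ln(0.31979) = 423.88 min.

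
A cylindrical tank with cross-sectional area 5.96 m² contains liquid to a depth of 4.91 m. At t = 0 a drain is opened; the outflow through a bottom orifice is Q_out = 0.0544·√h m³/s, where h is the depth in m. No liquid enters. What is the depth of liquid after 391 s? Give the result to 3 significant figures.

0.186 m

Mass balance (ρ constant): A dh/dt = −0.0544 √h.
Separate and integrate: 2(√h − √h₀) = −(0.0544/A) t.
√h = √4.91 − 0.0544·391/(2·5.96) = 2.2159 − 1.7844 = 0.43142.
h = 0.43142² = 0.18613 m.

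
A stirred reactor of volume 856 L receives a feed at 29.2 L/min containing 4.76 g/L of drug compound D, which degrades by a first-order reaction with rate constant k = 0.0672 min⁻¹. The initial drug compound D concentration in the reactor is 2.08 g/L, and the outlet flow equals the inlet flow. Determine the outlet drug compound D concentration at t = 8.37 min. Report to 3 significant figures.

1.81 g/L

Accumulation = in − out − consumed: V dC/dt = Q C_in − Q C − k V C.
dC/dt = (Q/V) C_in − (Q/V + k) C; effective rate a = Q/V + k = 0.034112 + 0.0672 = 0.10131 min⁻¹.
C_ss = Q C_in/(Q + kV) = 1.6027 g/L; C(t) = C_ss + (C₀ − C_ss) e^(−a t).
C(8.37) = 1.6027 + (0.47729)·e^(−0.10131·8.37) = 1.6027 + (0.47729)·0.42828 = 1.8071 g/L.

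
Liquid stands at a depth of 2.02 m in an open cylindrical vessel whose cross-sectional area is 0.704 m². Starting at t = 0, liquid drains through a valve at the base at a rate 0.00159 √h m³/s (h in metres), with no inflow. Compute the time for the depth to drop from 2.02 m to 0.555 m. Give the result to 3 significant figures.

599 s

Accumulation of liquid (constant cross-section A): A dh/dt = −0.00159 √h.
This is separable: 2 d(√h)/dt = −0.00159/A, so √h = √h₀ − (0.00159/(2A)) t.
t = 2A(√h₀ − √h)/0.00159 = 2·0.704·(√2.02 − √0.555)/0.00159
  = 1.4080 × (1.4213 − 0.74498) / 0.00159 = 598.87 s.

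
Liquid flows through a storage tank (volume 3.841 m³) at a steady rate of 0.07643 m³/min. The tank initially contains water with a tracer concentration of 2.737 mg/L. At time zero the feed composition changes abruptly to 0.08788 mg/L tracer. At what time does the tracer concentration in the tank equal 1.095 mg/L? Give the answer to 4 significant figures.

Species balance: V dC/dt = Q(C_in − C) ⇒ τ = V/Q = 50.2551 min.
C(t) = C_in + (C₀ − C_in) e^(−t/τ). Set C = 1.095 and solve for t:
e^(−t/τ) = (C − C_in)/(C₀ − C_in) = (1.095 − 0.08788)/(2.737 − 0.08788) = 0.380172
t = −τ ln(…) = 50.2551 × 0.967133 = 48.6034 min.

48.60 min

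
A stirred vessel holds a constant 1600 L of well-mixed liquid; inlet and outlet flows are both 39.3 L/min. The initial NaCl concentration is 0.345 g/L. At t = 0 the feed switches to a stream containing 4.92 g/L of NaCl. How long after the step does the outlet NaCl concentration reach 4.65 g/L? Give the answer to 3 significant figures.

Species balance: V dC/dt = Q(C_in − C) ⇒ τ = V/Q = 40.712 min.
C(t) = C_in + (C₀ − C_in) e^(−t/τ). Set C = 4.65 and solve for t:
e^(−t/τ) = (C − C_in)/(C₀ − C_in) = (4.65 − 4.92)/(0.345 − 4.92) = 0.059016
t = −τ ln(…) = 40.712 × 2.8299 = 115.21 min.

115 min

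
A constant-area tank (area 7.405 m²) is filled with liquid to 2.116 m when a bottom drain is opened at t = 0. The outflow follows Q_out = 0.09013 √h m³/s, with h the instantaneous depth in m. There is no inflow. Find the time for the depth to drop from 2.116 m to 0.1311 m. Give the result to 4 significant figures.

Mass balance (ρ constant): A dh/dt = −0.09013 √h.
This is separable: 2 d(√h)/dt = −0.09013/A, so √h = √h₀ − (0.09013/(2A)) t.
t = 2A(√h₀ − √h)/0.09013 = 2·7.405·(√2.116 − √0.1311)/0.09013
  = 14.8100 × (1.45465 − 0.362077) / 0.09013 = 179.529 s.

179.5 s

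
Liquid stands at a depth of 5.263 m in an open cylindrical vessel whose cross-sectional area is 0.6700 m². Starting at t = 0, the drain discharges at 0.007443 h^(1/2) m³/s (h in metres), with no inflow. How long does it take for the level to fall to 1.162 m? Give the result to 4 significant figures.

With no inflow, A dh/dt = −0.007443 √h.
This is separable: 2 d(√h)/dt = −0.007443/A, so √h = √h₀ − (0.007443/(2A)) t.
t = 2A(√h₀ − √h)/0.007443 = 2·0.6700·(√5.263 − √1.162)/0.007443
  = 1.34000 × (2.29412 − 1.07796) / 0.007443 = 218.952 s.

219.0 s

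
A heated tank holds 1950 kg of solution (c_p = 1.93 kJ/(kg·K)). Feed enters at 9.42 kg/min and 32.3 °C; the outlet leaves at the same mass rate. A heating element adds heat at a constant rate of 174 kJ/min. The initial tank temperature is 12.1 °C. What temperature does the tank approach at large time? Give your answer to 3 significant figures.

Unsteady energy balance on the tank contents: M c_p dT/dt = ṁ c_p (T_in − T) + 174.
At steady state dT/dt = 0 ⇒ T_ss = T_in + Q̇/(ṁ c_p) = 32.3 + 174/(9.42·1.93) = 41.871 °C.

41.9 °C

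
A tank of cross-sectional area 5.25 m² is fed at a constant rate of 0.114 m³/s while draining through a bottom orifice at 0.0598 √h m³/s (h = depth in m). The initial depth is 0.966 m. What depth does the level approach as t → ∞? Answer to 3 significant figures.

3.63 m

Level balance: A dh/dt = 0.114 − 0.0598 √h. Setting dh/dt = 0:
Q_in = 0.0598 √h_ss ⇒ √h_ss = 0.114/0.0598 = 1.9064.
h_ss = 1.9064² = 3.6342 m. (Since h₀ = 0.966 m < h_ss, the level will rise toward this value.)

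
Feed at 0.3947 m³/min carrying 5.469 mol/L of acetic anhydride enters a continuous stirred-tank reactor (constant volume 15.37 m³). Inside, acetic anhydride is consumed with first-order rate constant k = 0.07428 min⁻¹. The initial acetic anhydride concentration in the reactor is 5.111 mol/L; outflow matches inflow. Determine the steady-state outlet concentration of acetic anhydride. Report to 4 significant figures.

Accumulation = in − out − consumed: V dC/dt = Q C_in − Q C − k V C.
At steady state: 0 = Q C_in − (Q + kV) C_ss, so C_ss = Q C_in/(Q + kV).
C_ss = 0.3947·5.469/(0.3947 + 0.07428·15.37) = 2.15861/1.53638 = 1.40500 mol/L.

1.405 mol/L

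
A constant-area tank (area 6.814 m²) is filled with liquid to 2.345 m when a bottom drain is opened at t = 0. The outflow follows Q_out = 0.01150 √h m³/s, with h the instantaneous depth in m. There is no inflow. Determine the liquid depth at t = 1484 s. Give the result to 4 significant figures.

0.07788 m

With no inflow, A dh/dt = −0.01150 √h.
∫ h^(−1/2) dh = −(0.01150/A) ∫ dt, giving 2√h = 2√h₀ − (0.01150/A) t.
√h = √2.345 − 0.01150·1484/(2·6.814) = 1.53134 − 1.25227 = 0.279065.
h = 0.279065² = 0.0778770 m.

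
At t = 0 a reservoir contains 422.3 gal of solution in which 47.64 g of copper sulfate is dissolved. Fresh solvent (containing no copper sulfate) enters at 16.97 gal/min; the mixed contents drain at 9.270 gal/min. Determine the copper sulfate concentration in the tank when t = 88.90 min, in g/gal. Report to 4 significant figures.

Let m(t) be the amount of copper sulfate. Volume: V(t) = V₀ + (Q_in − Q_out) t = 422.3 + 7.70000 t; V(88.90) = 1106.83 gal.
No copper sulfate enters, so dm/dt = −Q_out · (m/V).
Separate: dm/m = −Q_out dt/V(t) ⇒ ln(m/m₀) = −(Q_out/(Q_in−Q_out)) ln(V/V₀).
m = m₀ (V₀/V)^(Q_out/(Q_in−Q_out)) = 47.64 × (422.3/1106.83)^(1.20390) = 14.9345 g.
C = m/V = 14.9345/1106.83 = 0.0134930 g/gal.

0.01349 g/gal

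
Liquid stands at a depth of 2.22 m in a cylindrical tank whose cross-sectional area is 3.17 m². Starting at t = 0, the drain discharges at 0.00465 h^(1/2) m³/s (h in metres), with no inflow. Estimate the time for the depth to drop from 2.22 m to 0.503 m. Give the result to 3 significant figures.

1060 s

A dh/dt = −Q_out = −0.00465 √h.
∫ h^(−1/2) dh = −(0.00465/A) ∫ dt, giving 2√h = 2√h₀ − (0.00465/A) t.
t = 2A(√h₀ − √h)/0.00465 = 2·3.17·(√2.22 − √0.503)/0.00465
  = 6.3400 × (1.4900 − 0.70922) / 0.00465 = 1064.5 s.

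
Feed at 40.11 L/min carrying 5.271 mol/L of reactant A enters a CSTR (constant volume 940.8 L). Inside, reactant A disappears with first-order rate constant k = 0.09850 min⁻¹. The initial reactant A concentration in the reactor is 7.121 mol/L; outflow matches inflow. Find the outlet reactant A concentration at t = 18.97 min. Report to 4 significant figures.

V dC/dt = Q(C_in − C) − k V C.
dC/dt = (Q/V) C_in − (Q/V + k) C; effective rate a = Q/V + k = 0.0426339 + 0.09850 = 0.141134 min⁻¹.
C_ss = Q C_in/(Q + kV) = 1.59227 mol/L; C(t) = C_ss + (C₀ − C_ss) e^(−a t).
C(18.97) = 1.59227 + (5.52873)·e^(−0.141134·18.97) = 1.59227 + (5.52873)·0.0687478 = 1.97236 mol/L.

1.972 mol/L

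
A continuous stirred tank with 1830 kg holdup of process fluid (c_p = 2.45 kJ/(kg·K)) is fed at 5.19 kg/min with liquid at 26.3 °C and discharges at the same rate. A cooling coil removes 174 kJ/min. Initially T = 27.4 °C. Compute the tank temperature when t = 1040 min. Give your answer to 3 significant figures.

13.4 °C

Energy balance: M c_p dT/dt = ṁ c_p (T_in − T) − 174.
τ = M/ṁ = 352.60 min; T_ss = T_in − Q̇/(ṁ c_p) = 26.3 − 174/(5.19·2.45) = 12.616 °C.
Solution: T(t) = T_ss + (T₀ − T_ss) e^(−t/τ).
T(1040) = 12.616 + (14.784)·e^(−1040/352.60) = 12.616 + (14.784)·0.052365 = 13.390 °C.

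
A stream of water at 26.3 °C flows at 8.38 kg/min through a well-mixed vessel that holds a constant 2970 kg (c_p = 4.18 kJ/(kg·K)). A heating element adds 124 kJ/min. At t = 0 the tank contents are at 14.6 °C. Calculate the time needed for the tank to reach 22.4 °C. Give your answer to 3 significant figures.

M c_p dT/dt = ṁ c_p (T_in − T) + Q̇.
τ = M/ṁ = 354.42 min; T_ss = T_in + Q̇/(ṁ c_p) = 29.840 °C.
T(t) = T_ss + (T₀ − T_ss) e^(−t/τ). Set T = 22.4:
e^(−t/τ) = (22.4 − 29.840)/(14.6 − 29.840) = 0.48819
t = −354.42 · ln(0.48819) = 254.13 min.

254 min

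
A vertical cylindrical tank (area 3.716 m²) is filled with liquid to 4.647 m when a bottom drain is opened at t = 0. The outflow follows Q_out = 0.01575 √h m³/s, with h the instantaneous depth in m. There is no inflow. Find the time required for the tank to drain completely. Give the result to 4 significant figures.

1017 s

With no inflow, A dh/dt = −0.01575 √h.
This is separable: 2 d(√h)/dt = −0.01575/A, so √h = √h₀ − (0.01575/(2A)) t.
Tank is empty when √h = 0: t_empty = 2A√h₀/0.01575.
t_empty = 2·3.716·√4.647/0.01575 = 7.43200·2.15569/0.01575 = 1017.21 s.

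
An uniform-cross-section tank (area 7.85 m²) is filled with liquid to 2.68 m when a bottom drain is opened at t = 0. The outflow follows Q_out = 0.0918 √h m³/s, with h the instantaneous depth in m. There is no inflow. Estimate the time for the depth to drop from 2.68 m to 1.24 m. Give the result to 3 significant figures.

89.5 s

A dh/dt = −Q_out = −0.0918 √h.
This is separable: 2 d(√h)/dt = −0.0918/A, so √h = √h₀ − (0.0918/(2A)) t.
t = 2A(√h₀ − √h)/0.0918 = 2·7.85·(√2.68 − √1.24)/0.0918
  = 15.700 × (1.6371 − 1.1136) / 0.0918 = 89.534 s.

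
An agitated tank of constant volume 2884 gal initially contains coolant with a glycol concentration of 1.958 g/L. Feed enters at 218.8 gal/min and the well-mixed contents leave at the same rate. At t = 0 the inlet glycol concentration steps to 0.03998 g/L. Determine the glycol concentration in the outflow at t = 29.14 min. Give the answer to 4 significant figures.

0.2502 g/L

Species balance on the tank: V dC/dt = Q(C_in − C).
So dC/dt = (C_in − C)/τ with τ = V/Q = 2884/218.8 = 13.1810 min.
Solution: C(t) = C_in + (C₀ − C_in) e^(−t/τ).
C(29.14) = 0.03998 + (1.958 − 0.03998)·e^(−29.14/13.1810) = 0.03998 + (1.91802)·0.109617 = 0.250228 g/L.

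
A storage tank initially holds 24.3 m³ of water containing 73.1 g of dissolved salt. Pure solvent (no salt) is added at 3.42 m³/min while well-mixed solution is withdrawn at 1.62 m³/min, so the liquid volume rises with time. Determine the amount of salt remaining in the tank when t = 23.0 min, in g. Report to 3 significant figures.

Let m(t) be the amount of salt. Volume: V(t) = V₀ + (Q_in − Q_out) t = 24.3 + 1.8000 t; V(23.0) = 65.700 m³.
No salt enters, so dm/dt = −Q_out · (m/V).
dm/m = −Q_out dt/(V₀ + 1.8000 t); integrating gives ln(m/m₀) = −(Q_out/(Q_in−Q_out)) ln(V/V₀).
m = m₀ (V₀/V)^(Q_out/(Q_in−Q_out)) = 73.1 × (24.3/65.700)^(0.90000) = 29.864 g.

29.9 g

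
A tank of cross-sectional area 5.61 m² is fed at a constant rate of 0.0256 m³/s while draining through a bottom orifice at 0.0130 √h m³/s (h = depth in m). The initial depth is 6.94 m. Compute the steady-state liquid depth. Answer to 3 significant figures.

3.88 m

Level balance: A dh/dt = 0.0256 − 0.0130 √h. Setting dh/dt = 0:
Q_in = 0.0130 √h_ss ⇒ √h_ss = 0.0256/0.0130 = 1.9692.
h_ss = 1.9692² = 3.8779 m. (Since h₀ = 6.94 m > h_ss, the level will fall toward this value.)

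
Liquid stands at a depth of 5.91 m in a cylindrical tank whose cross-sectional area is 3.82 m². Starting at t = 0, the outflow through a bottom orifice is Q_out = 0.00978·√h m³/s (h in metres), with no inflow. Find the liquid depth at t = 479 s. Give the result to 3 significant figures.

3.30 m

A dh/dt = −Q_out = −0.00978 √h.
Separate and integrate: 2(√h − √h₀) = −(0.00978/A) t.
√h = √5.91 − 0.00978·479/(2·3.82) = 2.4310 − 0.61317 = 1.8179.
h = 1.8179² = 3.3047 m.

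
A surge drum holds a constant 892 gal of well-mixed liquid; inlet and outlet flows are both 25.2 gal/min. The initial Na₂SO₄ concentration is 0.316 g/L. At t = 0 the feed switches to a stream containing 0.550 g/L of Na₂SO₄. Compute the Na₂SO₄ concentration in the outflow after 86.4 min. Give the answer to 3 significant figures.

0.530 g/L

Unsteady species balance (constant V, well mixed): V dC/dt = Q(C_in − C).
So dC/dt = (C_in − C)/τ with τ = V/Q = 892/25.2 = 35.397 min.
This is linear first-order; C(t) = C_in + (C₀ − C_in) e^(−t/τ).
C(86.4) = 0.550 + (0.316 − 0.550)·e^(−86.4/35.397) = 0.550 + (-0.23400)·0.087083 = 0.52962 g/L.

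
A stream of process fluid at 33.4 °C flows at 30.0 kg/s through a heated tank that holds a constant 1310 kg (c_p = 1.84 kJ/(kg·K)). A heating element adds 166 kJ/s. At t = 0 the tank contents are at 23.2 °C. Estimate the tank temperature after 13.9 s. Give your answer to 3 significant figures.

26.8 °C

Energy balance: M c_p dT/dt = ṁ c_p (T_in − T) + 166.
τ = M/ṁ = 43.667 s; T_ss = T_in + Q̇/(ṁ c_p) = 33.4 + 166/(30.0·1.84) = 36.407 °C.
Integrating: T(t) = T_ss + (T₀ − T_ss) e^(−t/τ).
T(13.9) = 36.407 + (-13.207)·e^(−13.9/43.667) = 36.407 + (-13.207)·0.72737 = 26.801 °C.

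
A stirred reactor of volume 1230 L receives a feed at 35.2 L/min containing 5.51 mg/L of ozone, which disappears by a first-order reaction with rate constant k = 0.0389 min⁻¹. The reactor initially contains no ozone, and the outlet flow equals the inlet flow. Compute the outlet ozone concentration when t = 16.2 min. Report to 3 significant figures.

Species balance: V dC/dt = Q C_in − Q C − k V C.
This is linear with rate a = Q/V + k = 0.067518 min⁻¹.
C_ss = Q C_in/(Q + kV) = 2.3354 mg/L; C(t) = C_ss + (C₀ − C_ss) e^(−a t).
C(16.2) = 2.3354 + (-2.3354)·e^(−0.067518·16.2) = 2.3354 + (-2.3354)·0.33494 = 1.5532 mg/L.

1.55 mg/L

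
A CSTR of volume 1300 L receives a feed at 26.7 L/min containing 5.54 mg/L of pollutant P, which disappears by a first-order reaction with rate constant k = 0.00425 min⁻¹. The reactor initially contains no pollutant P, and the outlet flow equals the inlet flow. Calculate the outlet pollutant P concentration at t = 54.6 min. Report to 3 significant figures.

3.40 mg/L

Species balance: V dC/dt = Q C_in − Q C − k V C.
dC/dt = (Q/V) C_in − (Q/V + k) C; effective rate a = Q/V + k = 0.020538 + 0.00425 = 0.024788 min⁻¹.
C_ss = Q C_in/(Q + kV) = 4.5902 mg/L; C(t) = C_ss + (C₀ − C_ss) e^(−a t).
C(54.6) = 4.5902 + (-4.5902)·e^(−0.024788·54.6) = 4.5902 + (-4.5902)·0.25835 = 3.4043 mg/L.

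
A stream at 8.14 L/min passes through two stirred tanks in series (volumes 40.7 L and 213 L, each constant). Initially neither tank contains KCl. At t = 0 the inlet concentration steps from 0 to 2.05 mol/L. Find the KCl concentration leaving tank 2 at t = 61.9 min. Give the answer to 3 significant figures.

1.81 mol/L

Time constants: τᵢ = Vᵢ/Q for each well-mixed tank.
τ₁ = 40.7/8.14 = 5.0000 min; τ₂ = 213/8.14 = 26.167 min.
Solving the cascade with C₁(0)=C₂(0)=0 gives C₂(t) = C_in[1 − (τ₁ e^(−t/τ₁) − τ₂ e^(−t/τ₂))/(τ₁ − τ₂)].
At t = 61.9: e^(−t/τ₁) = 4.2018e-06, e^(−t/τ₂) = 0.093896.
C₂ = 2.05·[1 − (5.0000·4.2018e-06 − 26.167·0.093896)/(-21.167)] = 2.05·0.88393 = 1.8120 mol/L.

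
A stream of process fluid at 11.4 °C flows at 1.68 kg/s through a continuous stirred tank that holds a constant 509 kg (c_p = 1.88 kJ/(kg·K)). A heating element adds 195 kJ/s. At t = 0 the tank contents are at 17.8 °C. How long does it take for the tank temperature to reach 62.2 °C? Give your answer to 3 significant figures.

491 s

Heat balance on the well-mixed liquid: M c_p dT/dt = ṁ c_p (T_in − T) + 195.
τ = M/ṁ = 302.98 s; T_ss = T_in + Q̇/(ṁ c_p) = 73.140 °C.
T(t) = T_ss + (T₀ − T_ss) e^(−t/τ). Set T = 62.2:
e^(−t/τ) = (62.2 − 73.140)/(17.8 − 73.140) = 0.19769
t = −302.98 · ln(0.19769) = 491.14 s.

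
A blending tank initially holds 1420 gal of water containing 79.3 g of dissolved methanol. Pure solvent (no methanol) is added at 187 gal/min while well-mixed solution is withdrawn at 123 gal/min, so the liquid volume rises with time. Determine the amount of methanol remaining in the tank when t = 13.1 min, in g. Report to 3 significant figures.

32.5 g

Let m(t) be the amount of methanol. Volume: V(t) = V₀ + (Q_in − Q_out) t = 1420 + 64.000 t; V(13.1) = 2258.4 gal.
Species balance (pure solvent in): dm/dt = −Q_out · m/V(t).
Separate: dm/m = −Q_out dt/V(t) ⇒ ln(m/m₀) = −(Q_out/(Q_in−Q_out)) ln(V/V₀).
m = m₀ (V₀/V)^(Q_out/(Q_in−Q_out)) = 79.3 × (1420/2258.4)^(1.9219) = 32.508 g.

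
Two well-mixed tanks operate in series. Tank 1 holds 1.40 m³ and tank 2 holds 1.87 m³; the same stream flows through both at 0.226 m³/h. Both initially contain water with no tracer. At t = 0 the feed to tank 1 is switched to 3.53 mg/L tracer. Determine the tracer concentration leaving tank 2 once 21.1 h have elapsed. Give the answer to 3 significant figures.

Time constants: τᵢ = Vᵢ/Q for each well-mixed tank.
τ₁ = 1.40/0.226 = 6.1947 h; τ₂ = 1.87/0.226 = 8.2743 h.
Solving the cascade with C₁(0)=C₂(0)=0 gives C₂(t) = C_in[1 − (τ₁ e^(−t/τ₁) − τ₂ e^(−t/τ₂))/(τ₁ − τ₂)].
At t = 21.1: e^(−t/τ₁) = 0.033169, e^(−t/τ₂) = 0.078077.
C₂ = 3.53·[1 − (6.1947·0.033169 − 8.2743·0.078077)/(-2.0796)] = 3.53·0.78815 = 2.7822 mg/L.

2.78 mg/L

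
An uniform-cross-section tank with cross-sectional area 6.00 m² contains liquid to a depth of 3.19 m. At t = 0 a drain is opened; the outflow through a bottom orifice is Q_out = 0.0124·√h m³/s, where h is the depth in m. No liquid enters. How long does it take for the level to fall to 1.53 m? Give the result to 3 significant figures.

531 s

With no inflow, A dh/dt = −0.0124 √h.
This is separable: 2 d(√h)/dt = −0.0124/A, so √h = √h₀ − (0.0124/(2A)) t.
t = 2A(√h₀ − √h)/0.0124 = 2·6.00·(√3.19 − √1.53)/0.0124
  = 12.000 × (1.7861 − 1.2369) / 0.0124 = 531.41 s.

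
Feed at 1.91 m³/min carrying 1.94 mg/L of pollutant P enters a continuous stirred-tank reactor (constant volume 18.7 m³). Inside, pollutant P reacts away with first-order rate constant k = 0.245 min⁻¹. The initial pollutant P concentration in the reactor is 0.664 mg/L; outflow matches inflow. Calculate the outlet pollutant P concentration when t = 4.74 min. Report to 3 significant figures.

0.589 mg/L

Species balance: V dC/dt = Q C_in − Q C − k V C.
This is linear with rate a = Q/V + k = 0.34714 min⁻¹.
C_ss = Q C_in/(Q + kV) = 0.57081 mg/L; C(t) = C_ss + (C₀ − C_ss) e^(−a t).
C(4.74) = 0.57081 + (0.093192)·e^(−0.34714·4.74) = 0.57081 + (0.093192)·0.19293 = 0.58879 mg/L.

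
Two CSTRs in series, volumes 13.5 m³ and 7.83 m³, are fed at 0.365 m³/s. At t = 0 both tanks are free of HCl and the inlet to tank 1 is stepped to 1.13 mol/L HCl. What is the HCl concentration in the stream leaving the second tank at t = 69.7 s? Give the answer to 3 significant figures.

0.782 mol/L

Time constants: τᵢ = Vᵢ/Q for each well-mixed tank.
τ₁ = 13.5/0.365 = 36.986 s; τ₂ = 7.83/0.365 = 21.452 s.
Solving the cascade with C₁(0)=C₂(0)=0 gives C₂(t) = C_in[1 − (τ₁ e^(−t/τ₁) − τ₂ e^(−t/τ₂))/(τ₁ − τ₂)].
At t = 69.7: e^(−t/τ₁) = 0.15191, e^(−t/τ₂) = 0.038809.
C₂ = 1.13·[1 − (36.986·0.15191 − 21.452·0.038809)/(15.534)] = 1.13·0.69191 = 0.78186 mol/L.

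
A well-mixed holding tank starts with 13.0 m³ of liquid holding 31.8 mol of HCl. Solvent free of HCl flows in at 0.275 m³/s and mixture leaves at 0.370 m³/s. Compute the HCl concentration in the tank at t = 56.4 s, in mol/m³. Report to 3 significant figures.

0.525 mol/m³

Let m(t) be the amount of HCl. Volume: V(t) = V₀ + (Q_in − Q_out) t = 13.0 − 0.095000 t; V(56.4) = 7.6420 m³.
Species balance (pure solvent in): dm/dt = −Q_out · m/V(t).
Separate: dm/m = −Q_out dt/V(t) ⇒ ln(m/m₀) = −(Q_out/(Q_in−Q_out)) ln(V/V₀).
m = m₀ (V₀/V)^(Q_out/(Q_in−Q_out)) = 31.8 × (13.0/7.6420)^(-3.8947) = 4.0158 mol.
C = m/V = 4.0158/7.6420 = 0.52549 mol/m³.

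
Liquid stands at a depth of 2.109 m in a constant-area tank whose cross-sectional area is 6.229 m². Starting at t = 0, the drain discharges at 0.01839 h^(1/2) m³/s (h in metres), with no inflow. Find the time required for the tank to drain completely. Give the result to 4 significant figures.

Unsteady balance on liquid volume: A dh/dt = −0.01839 √h.
∫ h^(−1/2) dh = −(0.01839/A) ∫ dt, giving 2√h = 2√h₀ − (0.01839/A) t.
Set h = 0: 2√h₀ = (0.01839/A) t_empty ⇒ t_empty = 2A√h₀/0.01839.
t_empty = 2·6.229·√2.109/0.01839 = 12.4580·1.45224/0.01839 = 983.796 s.

983.8 s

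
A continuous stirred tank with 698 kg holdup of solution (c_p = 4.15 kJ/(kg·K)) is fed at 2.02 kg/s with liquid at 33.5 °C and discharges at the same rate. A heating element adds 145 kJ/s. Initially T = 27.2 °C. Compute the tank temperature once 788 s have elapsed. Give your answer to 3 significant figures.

48.4 °C

M c_p dT/dt = ṁ c_p (T_in − T) + Q̇.
Rearrange: dT/dt = (T_ss − T)/τ with τ = M/ṁ = 345.54 s and T_ss = T_in + Q̇/(ṁ c_p) = 50.797 °C.
T approaches T_ss exponentially: T(t) = T_ss + (T₀ − T_ss) e^(−t/τ).
T(788) = 50.797 + (-23.597)·e^(−788/345.54) = 50.797 + (-23.597)·0.10224 = 48.384 °C.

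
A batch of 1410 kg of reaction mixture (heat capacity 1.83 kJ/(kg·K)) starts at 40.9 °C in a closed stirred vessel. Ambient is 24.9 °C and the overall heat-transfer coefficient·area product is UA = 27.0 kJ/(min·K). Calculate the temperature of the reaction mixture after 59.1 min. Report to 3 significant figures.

Lumped-capacitance energy balance: M c_p dT/dt = UA(T_amb − T).
dT/dt = (T_ss − T)/τ with T_ss = T_amb = 24.900 °C, τ = M c_p/UA = 1410·1.83/27.0 = 95.567 min.
T approaches T_ss exponentially: T(t) = T_ss + (T₀ − T_ss) e^(−t/τ).
T(59.1) = 24.900 + (16.000)·0.53880 = 33.521 °C.

33.5 °C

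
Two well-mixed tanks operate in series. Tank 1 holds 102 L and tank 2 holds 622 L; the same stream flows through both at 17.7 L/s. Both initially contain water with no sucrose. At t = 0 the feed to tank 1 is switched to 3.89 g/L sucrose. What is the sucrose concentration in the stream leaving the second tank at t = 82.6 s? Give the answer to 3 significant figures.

3.45 g/L

Each tank obeys Vᵢ dCᵢ/dt = Q(Cᵢ₋₁ − Cᵢ), so τᵢ = Vᵢ/Q.
τ₁ = 102/17.7 = 5.7627 s; τ₂ = 622/17.7 = 35.141 s.
Solving the cascade with C₁(0)=C₂(0)=0 gives C₂(t) = C_in[1 − (τ₁ e^(−t/τ₁) − τ₂ e^(−t/τ₂))/(τ₁ − τ₂)].
At t = 82.6: e^(−t/τ₁) = 5.9570e-07, e^(−t/τ₂) = 0.095320.
C₂ = 3.89·[1 − (5.7627·5.9570e-07 − 35.141·0.095320)/(-29.379)] = 3.89·0.88598 = 3.4465 g/L.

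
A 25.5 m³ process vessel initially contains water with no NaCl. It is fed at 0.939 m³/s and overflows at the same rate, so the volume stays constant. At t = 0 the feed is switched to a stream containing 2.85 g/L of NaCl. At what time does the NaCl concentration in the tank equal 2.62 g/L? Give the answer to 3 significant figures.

68.4 s

Species balance: V dC/dt = Q(C_in − C) ⇒ τ = V/Q = 27.157 s.
C(t) = C_in + (C₀ − C_in) e^(−t/τ). Set C = 2.62 and solve for t:
e^(−t/τ) = (C − C_in)/(C₀ − C_in) = (2.62 − 2.85)/(0 − 2.85) = 0.080702
t = −τ ln(…) = 27.157 × 2.5170 = 68.353 s.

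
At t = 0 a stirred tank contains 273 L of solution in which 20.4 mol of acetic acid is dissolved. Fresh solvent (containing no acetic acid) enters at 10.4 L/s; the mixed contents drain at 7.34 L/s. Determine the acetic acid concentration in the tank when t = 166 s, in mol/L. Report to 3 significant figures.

Let m(t) be the amount of acetic acid. Volume: V(t) = V₀ + (Q_in − Q_out) t = 273 + 3.0600 t; V(166) = 780.96 L.
Species balance (pure solvent in): dm/dt = −Q_out · m/V(t).
Separate: dm/m = −Q_out dt/V(t) ⇒ ln(m/m₀) = −(Q_out/(Q_in−Q_out)) ln(V/V₀).
m = m₀ (V₀/V)^(Q_out/(Q_in−Q_out)) = 20.4 × (273/780.96)^(2.3987) = 1.6395 mol.
C = m/V = 1.6395/780.96 = 0.0020993 mol/L.

0.00210 mol/L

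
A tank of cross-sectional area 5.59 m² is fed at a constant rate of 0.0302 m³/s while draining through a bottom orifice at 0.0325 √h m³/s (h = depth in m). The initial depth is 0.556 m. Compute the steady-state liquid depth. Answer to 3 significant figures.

Level balance: A dh/dt = 0.0302 − 0.0325 √h. Setting dh/dt = 0:
Q_in = 0.0325 √h_ss ⇒ √h_ss = 0.0302/0.0325 = 0.92923.
h_ss = 0.92923² = 0.86347 m. (Since h₀ = 0.556 m < h_ss, the level will rise toward this value.)

0.863 m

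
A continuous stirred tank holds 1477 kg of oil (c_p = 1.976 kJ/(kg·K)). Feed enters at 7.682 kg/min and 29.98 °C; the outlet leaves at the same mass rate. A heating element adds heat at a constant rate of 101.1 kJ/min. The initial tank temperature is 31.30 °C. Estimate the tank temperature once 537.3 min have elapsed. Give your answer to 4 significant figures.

36.31 °C

Unsteady energy balance on the tank contents: M c_p dT/dt = ṁ c_p (T_in − T) + 101.1.
Rearrange: dT/dt = (T_ss − T)/τ with τ = M/ṁ = 192.268 min and T_ss = T_in + Q̇/(ṁ c_p) = 36.6402 °C.
T approaches T_ss exponentially: T(t) = T_ss + (T₀ − T_ss) e^(−t/τ).
T(537.3) = 36.6402 + (-5.34024)·e^(−537.3/192.268) = 36.6402 + (-5.34024)·0.0611429 = 36.3137 °C.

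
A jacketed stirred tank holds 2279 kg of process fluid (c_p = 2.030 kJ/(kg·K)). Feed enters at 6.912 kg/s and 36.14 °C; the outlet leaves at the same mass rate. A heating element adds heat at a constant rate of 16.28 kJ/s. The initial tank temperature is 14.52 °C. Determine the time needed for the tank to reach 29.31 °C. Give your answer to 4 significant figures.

345.4 s

M c_p dT/dt = ṁ c_p (T_in − T) + Q̇.
τ = M/ṁ = 329.716 s; T_ss = T_in + Q̇/(ṁ c_p) = 37.3003 °C.
T(t) = T_ss + (T₀ − T_ss) e^(−t/τ). Set T = 29.31:
e^(−t/τ) = (29.31 − 37.3003)/(14.52 − 37.3003) = 0.350754
t = −329.716 · ln(0.350754) = 345.434 s.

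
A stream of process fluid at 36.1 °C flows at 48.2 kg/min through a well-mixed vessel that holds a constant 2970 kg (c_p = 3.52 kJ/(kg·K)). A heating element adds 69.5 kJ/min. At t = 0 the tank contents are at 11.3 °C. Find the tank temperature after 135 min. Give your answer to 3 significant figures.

M c_p dT/dt = ṁ c_p (T_in − T) + Q̇.
Rearrange: dT/dt = (T_ss − T)/τ with τ = M/ṁ = 61.618 min and T_ss = T_in + Q̇/(ṁ c_p) = 36.510 °C.
This is linear first-order; T(t) = T_ss + (T₀ − T_ss) e^(−t/τ).
T(135) = 36.510 + (-25.210)·e^(−135/61.618) = 36.510 + (-25.210)·0.11182 = 33.691 °C.

33.7 °C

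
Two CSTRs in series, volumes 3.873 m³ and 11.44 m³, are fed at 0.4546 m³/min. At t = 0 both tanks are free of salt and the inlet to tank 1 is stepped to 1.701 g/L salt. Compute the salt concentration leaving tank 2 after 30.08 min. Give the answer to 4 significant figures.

Time constants: τᵢ = Vᵢ/Q for each well-mixed tank.
τ₁ = 3.873/0.4546 = 8.51958 min; τ₂ = 11.44/0.4546 = 25.1650 min.
Tank 1: C₁ = C_in(1 − e^(−t/τ₁)). Tank 2 (τ₁ ≠ τ₂): C₂ = C_in[1 − (τ₁ e^(−t/τ₁) − τ₂ e^(−t/τ₂))/(τ₁ − τ₂)].
At t = 30.08: e^(−t/τ₁) = 0.0292847, e^(−t/τ₂) = 0.302610.
C₂ = 1.701·[1 − (8.51958·0.0292847 − 25.1650·0.302610)/(-16.6454)] = 1.701·0.557495 = 0.948299 g/L.

0.9483 g/L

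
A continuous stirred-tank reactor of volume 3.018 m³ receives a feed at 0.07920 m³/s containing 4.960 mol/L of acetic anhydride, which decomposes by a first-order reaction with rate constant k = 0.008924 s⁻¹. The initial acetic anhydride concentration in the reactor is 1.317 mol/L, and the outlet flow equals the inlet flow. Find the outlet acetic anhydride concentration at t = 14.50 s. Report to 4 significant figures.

2.269 mol/L

V dC/dt = Q(C_in − C) − k V C.
dC/dt = (Q/V) C_in − (Q/V + k) C; effective rate a = Q/V + k = 0.0262425 + 0.008924 = 0.0351665 s⁻¹.
C_ss = Q C_in/(Q + kV) = 3.70133 mol/L; C(t) = C_ss + (C₀ − C_ss) e^(−a t).
C(14.50) = 3.70133 + (-2.38433)·e^(−0.0351665·14.50) = 3.70133 + (-2.38433)·0.600547 = 2.26943 mol/L.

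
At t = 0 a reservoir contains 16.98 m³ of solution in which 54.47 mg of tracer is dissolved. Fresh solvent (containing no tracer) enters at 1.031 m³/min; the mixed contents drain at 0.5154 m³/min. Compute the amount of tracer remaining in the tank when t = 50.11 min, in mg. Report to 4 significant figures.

21.61 mg

Total volume: dV/dt = Q_in − Q_out = 0.515600 m³/min, so V(t) = 16.98 + 0.515600 t and V(50.11) = 42.8167 m³.
Species balance (pure solvent in): dm/dt = −Q_out · m/V(t).
dm/m = −Q_out dt/(V₀ + 0.515600 t); integrating gives ln(m/m₀) = −(Q_out/(Q_in−Q_out)) ln(V/V₀).
m = m₀ (V₀/V)^(Q_out/(Q_in−Q_out)) = 54.47 × (16.98/42.8167)^(0.999612) = 21.6091 mg.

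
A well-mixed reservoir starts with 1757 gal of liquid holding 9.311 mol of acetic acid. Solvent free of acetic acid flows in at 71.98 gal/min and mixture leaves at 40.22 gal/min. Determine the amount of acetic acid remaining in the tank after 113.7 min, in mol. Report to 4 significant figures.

2.263 mol

Total volume: dV/dt = Q_in − Q_out = 31.7600 gal/min, so V(t) = 1757 + 31.7600 t and V(113.7) = 5368.11 gal.
No acetic acid enters, so dm/dt = −Q_out · (m/V).
dm/m = −Q_out dt/(V₀ + 31.7600 t); integrating gives ln(m/m₀) = −(Q_out/(Q_in−Q_out)) ln(V/V₀).
m = m₀ (V₀/V)^(Q_out/(Q_in−Q_out)) = 9.311 × (1757/5368.11)^(1.26637) = 2.26330 mol.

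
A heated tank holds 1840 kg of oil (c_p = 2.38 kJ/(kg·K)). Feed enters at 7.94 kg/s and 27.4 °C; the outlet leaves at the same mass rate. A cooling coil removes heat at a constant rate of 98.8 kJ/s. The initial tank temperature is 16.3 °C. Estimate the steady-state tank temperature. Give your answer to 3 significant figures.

22.2 °C

First-law balance (no shaft work): M c_p dT/dt = ṁ c_p (T_in − T) − 98.8.
At steady state dT/dt = 0 ⇒ T_ss = T_in − Q̇/(ṁ c_p) = 27.4 − 98.8/(7.94·2.38) = 22.172 °C.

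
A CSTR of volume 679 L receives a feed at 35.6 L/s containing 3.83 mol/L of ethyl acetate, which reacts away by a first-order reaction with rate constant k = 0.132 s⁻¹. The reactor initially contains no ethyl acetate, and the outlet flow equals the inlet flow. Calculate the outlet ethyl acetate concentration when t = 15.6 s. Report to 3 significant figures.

1.03 mol/L

Species balance: V dC/dt = Q C_in − Q C − k V C.
This is linear with rate a = Q/V + k = 0.18443 s⁻¹.
C_ss = Q C_in/(Q + kV) = 1.0888 mol/L; C(t) = C_ss + (C₀ − C_ss) e^(−a t).
C(15.6) = 1.0888 + (-1.0888)·e^(−0.18443·15.6) = 1.0888 + (-1.0888)·0.056297 = 1.0275 mol/L.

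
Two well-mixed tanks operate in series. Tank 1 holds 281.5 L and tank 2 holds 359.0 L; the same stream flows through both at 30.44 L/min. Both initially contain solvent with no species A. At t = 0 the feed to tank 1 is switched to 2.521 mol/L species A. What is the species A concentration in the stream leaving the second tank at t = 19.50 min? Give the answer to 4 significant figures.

1.398 mol/L

Time constants: τᵢ = Vᵢ/Q for each well-mixed tank.
τ₁ = 281.5/30.44 = 9.24770 min; τ₂ = 359.0/30.44 = 11.7937 min.
Solving the cascade with C₁(0)=C₂(0)=0 gives C₂(t) = C_in[1 − (τ₁ e^(−t/τ₁) − τ₂ e^(−t/τ₂))/(τ₁ − τ₂)].
At t = 19.50: e^(−t/τ₁) = 0.121404, e^(−t/τ₂) = 0.191393.
C₂ = 2.521·[1 − (9.24770·0.121404 − 11.7937·0.191393)/(-2.54599)] = 2.521·0.554388 = 1.39761 mol/L.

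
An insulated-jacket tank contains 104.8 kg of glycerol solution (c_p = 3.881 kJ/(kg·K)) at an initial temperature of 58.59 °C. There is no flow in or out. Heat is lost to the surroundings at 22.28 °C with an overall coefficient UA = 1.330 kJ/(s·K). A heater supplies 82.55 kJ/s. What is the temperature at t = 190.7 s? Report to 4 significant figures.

M c_p dT/dt = −UA(T − T_amb) + Q̇.
dT/dt = (T_ss − T)/τ with T_ss = T_amb + Q̇/UA = 22.28 + 82.55/1.330 = 84.3477 °C, τ = M c_p/UA = 104.8·3.881/1.330 = 305.811 s.
Solution: T(t) = T_ss + (T₀ − T_ss) e^(−t/τ).
T(190.7) = 84.3477 + (-25.7577)·0.536018 = 70.5411 °C.

70.54 °C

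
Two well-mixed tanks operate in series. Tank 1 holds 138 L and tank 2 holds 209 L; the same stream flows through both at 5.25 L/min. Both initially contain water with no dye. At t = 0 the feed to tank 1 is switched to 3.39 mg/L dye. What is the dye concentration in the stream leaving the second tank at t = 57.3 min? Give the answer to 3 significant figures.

1.77 mg/L

Each tank obeys Vᵢ dCᵢ/dt = Q(Cᵢ₋₁ − Cᵢ), so τᵢ = Vᵢ/Q.
τ₁ = 138/5.25 = 26.286 min; τ₂ = 209/5.25 = 39.810 min.
Solving the cascade with C₁(0)=C₂(0)=0 gives C₂(t) = C_in[1 − (τ₁ e^(−t/τ₁) − τ₂ e^(−t/τ₂))/(τ₁ − τ₂)].
At t = 57.3: e^(−t/τ₁) = 0.11305, e^(−t/τ₂) = 0.23708.
C₂ = 3.39·[1 − (26.286·0.11305 − 39.810·0.23708)/(-13.524)] = 3.39·0.52185 = 1.7691 mg/L.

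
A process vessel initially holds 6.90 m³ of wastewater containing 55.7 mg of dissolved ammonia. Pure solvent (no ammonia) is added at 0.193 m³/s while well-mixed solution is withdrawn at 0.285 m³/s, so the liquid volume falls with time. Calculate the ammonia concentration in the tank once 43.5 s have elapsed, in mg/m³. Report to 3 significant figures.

1.31 mg/m³

Let m(t) be the amount of ammonia. Volume: V(t) = V₀ + (Q_in − Q_out) t = 6.90 − 0.092000 t; V(43.5) = 2.8980 m³.
No ammonia enters, so dm/dt = −Q_out · (m/V).
Separate: dm/m = −Q_out dt/V(t) ⇒ ln(m/m₀) = −(Q_out/(Q_in−Q_out)) ln(V/V₀).
m = m₀ (V₀/V)^(Q_out/(Q_in−Q_out)) = 55.7 × (6.90/2.8980)^(-3.0978) = 3.7909 mg.
C = m/V = 3.7909/2.8980 = 1.3081 mg/m³.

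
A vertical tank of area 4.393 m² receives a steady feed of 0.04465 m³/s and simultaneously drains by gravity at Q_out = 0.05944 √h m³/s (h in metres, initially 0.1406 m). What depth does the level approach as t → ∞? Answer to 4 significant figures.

0.5643 m

Level balance: A dh/dt = 0.04465 − 0.05944 √h. Setting dh/dt = 0:
Q_in = 0.05944 √h_ss ⇒ √h_ss = 0.04465/0.05944 = 0.751178.
h_ss = 0.751178² = 0.564268 m. (Since h₀ = 0.1406 m < h_ss, the level will rise toward this value.)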